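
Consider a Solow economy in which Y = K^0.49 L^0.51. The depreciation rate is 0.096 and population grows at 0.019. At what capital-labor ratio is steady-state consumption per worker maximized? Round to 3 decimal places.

k_gold ≈ 17.152

n + δ = 0.019 + 0.096 = 0.115.
Golden rule sets MPK = n+δ: 0.49·k^(0.49−1) = 0.115, so k_gold = (0.49/0.115)^(1/0.51) ≈ 17.1518.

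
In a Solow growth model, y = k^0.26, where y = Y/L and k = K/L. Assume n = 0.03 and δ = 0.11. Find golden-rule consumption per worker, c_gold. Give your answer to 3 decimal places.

c_gold ≈ 0.920

Capital per worker breaks even when investment replaces (n + δ)·k; here n + δ = 0.14.
Maximizing c = f(k) − (n+δ)·k gives f'(k) = n+δ, i.e. 0.26·k^(0.26−1) = 0.14, so k_gold = (0.26/0.14)^(1/0.74) ≈ 2.3084.
y_gold = 2.3084^0.26 ≈ 1.2430.
c_gold = y_gold − (n+δ)·k_gold = 1.2430 − 0.14·2.3084 ≈ 0.9198.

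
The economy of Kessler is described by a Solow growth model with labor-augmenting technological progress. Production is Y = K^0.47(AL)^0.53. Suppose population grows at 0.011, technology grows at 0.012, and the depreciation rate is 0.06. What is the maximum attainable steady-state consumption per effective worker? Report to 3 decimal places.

Capital per effective worker breaks even when investment replaces (n + g + δ)·k; here n + g + δ = 0.083.
Setting f'(k) = n+g+δ gives 0.47·k^(0.47−1) = 0.083, hence k_gold = (0.47/0.083)^(1/0.53) ≈ 26.3507.
y_gold = 26.3507^0.47 ≈ 4.6534.
c_gold = y_gold − (n+g+δ)·k_gold = 4.6534 − 0.083·26.3507 ≈ 2.4663.

c_gold ≈ 2.466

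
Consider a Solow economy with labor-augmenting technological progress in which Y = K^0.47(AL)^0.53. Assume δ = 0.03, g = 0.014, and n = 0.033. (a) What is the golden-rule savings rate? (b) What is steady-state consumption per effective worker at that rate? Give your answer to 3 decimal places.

The effective depreciation rate is n + g + δ = 0.033 + 0.014 + 0.03 = 0.077.
For Cobb-Douglas, s_gold equals capital's share: s_gold = 0.47.
At the golden rule the marginal product of capital equals n+g+δ: 0.47·k^(0.47−1) = 0.077. Solving, k_gold = (0.47/0.077)^(1/0.53) ≈ 30.3583.
y_gold = 30.3583^0.47 ≈ 4.9736; c_gold = (1−0.47)·y_gold ≈ 2.6360.

(a) s_gold = 0.470; (b) c_gold ≈ 2.636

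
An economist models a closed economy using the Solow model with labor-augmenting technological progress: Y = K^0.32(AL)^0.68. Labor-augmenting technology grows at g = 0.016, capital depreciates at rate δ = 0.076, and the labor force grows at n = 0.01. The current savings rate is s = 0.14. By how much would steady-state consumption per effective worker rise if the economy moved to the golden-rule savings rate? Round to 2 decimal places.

Capital per effective worker breaks even when investment replaces (n + g + δ)·k; here n + g + δ = 0.102.
Current steady state (s = 0.14): k* = (0.14/0.102)^(1/0.68) ≈ 1.5931, y* = 1.5931^0.32 ≈ 1.1607, c* = (1−0.14)·1.1607 ≈ 0.9982.
Setting f'(k) = n+g+δ gives 0.32·k^(0.32−1) = 0.102, hence k_gold = (0.32/0.102)^(1/0.68) ≈ 5.3730.
y_gold = 5.3730^0.32 ≈ 1.7127, c_gold = y_gold − 0.102·k_gold ≈ 1.1646.
Gain: Δc = 1.1646 − 0.9982 ≈ 0.1664.

Δc ≈ 0.17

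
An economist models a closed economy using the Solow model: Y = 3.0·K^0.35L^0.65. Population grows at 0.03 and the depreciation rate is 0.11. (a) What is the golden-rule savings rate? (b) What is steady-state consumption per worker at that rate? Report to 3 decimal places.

(a) s_gold = 0.350; (b) c_gold ≈ 5.771

The effective depreciation rate is n + δ = 0.03 + 0.11 = 0.14.
For Cobb-Douglas, s_gold equals capital's share: s_gold = 0.35.
Setting f'(k) = n+δ gives 0.35·3.0·k^(0.35−1) = 0.14, hence k_gold = (0.35·3.0/0.14)^(1/0.65) ≈ 22.1946.
y_gold = 3.0·22.1946^0.35 ≈ 8.8779; c_gold = (1−0.35)·y_gold ≈ 5.7706.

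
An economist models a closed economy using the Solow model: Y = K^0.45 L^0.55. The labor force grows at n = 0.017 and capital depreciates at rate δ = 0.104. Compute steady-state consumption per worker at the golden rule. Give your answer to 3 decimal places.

c_gold ≈ 1.611

Capital per worker breaks even when investment replaces (n + δ)·k; here n + δ = 0.121.
Setting f'(k) = n+δ gives 0.45·k^(0.45−1) = 0.121, hence k_gold = (0.45/0.121)^(1/0.55) ≈ 10.8928.
y_gold = 10.8928^0.45 ≈ 2.9290.
c_gold = y_gold − (n+δ)·k_gold = 2.9290 − 0.121·10.8928 ≈ 1.6109.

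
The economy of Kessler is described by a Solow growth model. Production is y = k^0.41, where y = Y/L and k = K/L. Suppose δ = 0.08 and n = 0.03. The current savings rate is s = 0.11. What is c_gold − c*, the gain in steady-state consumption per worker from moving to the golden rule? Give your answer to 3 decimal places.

Δc ≈ 0.582

Capital per worker breaks even when investment replaces (n + δ)·k; here n + δ = 0.11.
Current steady state (s = 0.11): k* = (0.11/0.11)^(1/0.59) ≈ 1.0000, y* = 1.0000^0.41 ≈ 1.0000, c* = (1−0.11)·1.0000 ≈ 0.8900.
At the golden rule the marginal product of capital equals n+δ: 0.41·k^(0.41−1) = 0.11. Solving, k_gold = (0.41/0.11)^(1/0.59) ≈ 9.2995.
y_gold = 9.2995^0.41 ≈ 2.4950, c_gold = y_gold − 0.11·k_gold ≈ 1.4720.
Gain: Δc = 1.4720 − 0.8900 ≈ 0.5820.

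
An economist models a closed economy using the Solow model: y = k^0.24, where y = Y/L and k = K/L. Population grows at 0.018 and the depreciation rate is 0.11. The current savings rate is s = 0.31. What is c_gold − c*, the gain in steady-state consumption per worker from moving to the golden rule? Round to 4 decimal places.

The effective depreciation rate is n + δ = 0.018 + 0.11 = 0.128.
Current steady state (s = 0.31): k* = (0.31/0.128)^(1/0.76) ≈ 3.2023, y* = 3.2023^0.24 ≈ 1.3222, c* = (1−0.31)·1.3222 ≈ 0.9123.
Golden rule sets MPK = n+δ: 0.24·k^(0.24−1) = 0.128, so k_gold = (0.24/0.128)^(1/0.76) ≈ 2.2867.
y_gold = 2.2867^0.24 ≈ 1.2196, c_gold = y_gold − 0.128·k_gold ≈ 0.9269.
Gain: Δc = 0.9269 − 0.9123 ≈ 0.0145.

Δc ≈ 0.0145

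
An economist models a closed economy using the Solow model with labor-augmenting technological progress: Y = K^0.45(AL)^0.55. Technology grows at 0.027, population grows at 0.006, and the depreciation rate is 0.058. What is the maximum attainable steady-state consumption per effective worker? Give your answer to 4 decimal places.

Capital per effective worker breaks even when investment replaces (n + g + δ)·k; here n + g + δ = 0.091.
Setting f'(k) = n+g+δ gives 0.45·k^(0.45−1) = 0.091, hence k_gold = (0.45/0.091)^(1/0.55) ≈ 18.2864.
y_gold = 18.2864^0.45 ≈ 3.6979.
c_gold = y_gold − (n+g+δ)·k_gold = 3.6979 − 0.091·18.2864 ≈ 2.0339.

c_gold ≈ 2.0339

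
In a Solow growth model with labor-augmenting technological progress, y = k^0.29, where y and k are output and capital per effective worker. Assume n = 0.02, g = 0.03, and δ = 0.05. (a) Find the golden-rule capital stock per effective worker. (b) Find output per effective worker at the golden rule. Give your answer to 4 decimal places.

(a) k_gold ≈ 4.4799; (b) y_gold ≈ 1.5448

Capital per effective worker breaks even when investment replaces (n + g + δ)·k; here n + g + δ = 0.1.
Setting f'(k) = n+g+δ gives 0.29·k^(0.29−1) = 0.1, hence k_gold = (0.29/0.1)^(1/0.71) ≈ 4.4799.
y_gold = 4.4799^0.29 ≈ 1.5448.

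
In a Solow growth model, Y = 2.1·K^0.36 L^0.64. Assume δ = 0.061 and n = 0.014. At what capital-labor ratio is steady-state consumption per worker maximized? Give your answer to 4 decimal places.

n + δ = 0.014 + 0.061 = 0.075.
Setting f'(k) = n+δ gives 0.36·2.1·k^(0.36−1) = 0.075, hence k_gold = (0.36·2.1/0.075)^(1/0.64) ≈ 36.9749.

k_gold ≈ 36.9749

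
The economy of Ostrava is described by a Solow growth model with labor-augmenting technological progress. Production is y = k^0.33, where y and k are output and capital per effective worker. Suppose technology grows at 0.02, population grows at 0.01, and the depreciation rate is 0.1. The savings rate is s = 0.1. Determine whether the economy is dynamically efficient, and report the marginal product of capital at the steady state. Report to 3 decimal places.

The effective depreciation rate is n + g + δ = 0.01 + 0.02 + 0.1 = 0.13.
Steady-state k*: s·k^0.33 = 0.13·k gives k* = (0.1/0.13)^(1/0.67) ≈ 0.6760.
MPK = 0.33·0.6760^(-0.67) ≈ 0.4290.
MPK > n+g+δ = 0.13, so the economy is dynamically efficient (under-saving).

dynamically efficient; MPK ≈ 0.429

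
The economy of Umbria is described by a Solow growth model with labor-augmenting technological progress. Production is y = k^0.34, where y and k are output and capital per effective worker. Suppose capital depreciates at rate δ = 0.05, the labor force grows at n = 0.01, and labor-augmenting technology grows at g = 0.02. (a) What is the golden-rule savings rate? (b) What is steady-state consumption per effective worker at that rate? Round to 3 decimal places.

(a) s_gold = 0.340; (b) c_gold ≈ 1.391

n + g + δ = 0.01 + 0.02 + 0.05 = 0.08.
For Cobb-Douglas, s_gold equals capital's share: s_gold = 0.34.
Maximizing c = f(k) − (n+g+δ)·k gives f'(k) = n+g+δ, i.e. 0.34·k^(0.34−1) = 0.08, so k_gold = (0.34/0.08)^(1/0.66) ≈ 8.9558.
y_gold = 8.9558^0.34 ≈ 2.1072; c_gold = (1−0.34)·y_gold ≈ 1.3908.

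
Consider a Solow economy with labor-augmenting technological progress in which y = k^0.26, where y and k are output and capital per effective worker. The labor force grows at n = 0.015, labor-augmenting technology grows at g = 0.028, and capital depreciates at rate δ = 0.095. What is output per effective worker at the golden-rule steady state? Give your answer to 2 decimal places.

The effective depreciation rate is n + g + δ = 0.015 + 0.028 + 0.095 = 0.138.
Setting f'(k) = n+g+δ gives 0.26·k^(0.26−1) = 0.138, hence k_gold = (0.26/0.138)^(1/0.74) ≈ 2.3537.
Output: y_gold = k_gold^0.26 = 2.3537^0.26 ≈ 1.2493.

y_gold ≈ 1.25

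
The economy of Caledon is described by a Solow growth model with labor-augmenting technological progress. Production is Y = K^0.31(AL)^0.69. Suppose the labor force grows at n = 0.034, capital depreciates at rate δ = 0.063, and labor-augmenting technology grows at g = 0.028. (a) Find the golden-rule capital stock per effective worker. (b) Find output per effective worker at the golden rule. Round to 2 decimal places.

(a) k_gold ≈ 3.73; (b) y_gold ≈ 1.50

The effective depreciation rate is n + g + δ = 0.034 + 0.028 + 0.063 = 0.125.
Golden rule sets MPK = n+g+δ: 0.31·k^(0.31−1) = 0.125, so k_gold = (0.31/0.125)^(1/0.69) ≈ 3.7297.
y_gold = 3.7297^0.31 ≈ 1.5039.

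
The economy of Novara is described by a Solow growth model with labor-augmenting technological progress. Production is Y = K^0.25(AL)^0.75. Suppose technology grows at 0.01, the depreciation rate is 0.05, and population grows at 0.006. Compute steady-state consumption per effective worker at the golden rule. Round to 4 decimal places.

c_gold ≈ 1.1691

Capital per effective worker breaks even when investment replaces (n + g + δ)·k; here n + g + δ = 0.066.
Maximizing c = f(k) − (n+g+δ)·k gives f'(k) = n+g+δ, i.e. 0.25·k^(0.25−1) = 0.066, so k_gold = (0.25/0.066)^(1/0.75) ≈ 5.9047.
y_gold = 5.9047^0.25 ≈ 1.5588.
c_gold = y_gold − (n+g+δ)·k_gold = 1.5588 − 0.066·5.9047 ≈ 1.1691.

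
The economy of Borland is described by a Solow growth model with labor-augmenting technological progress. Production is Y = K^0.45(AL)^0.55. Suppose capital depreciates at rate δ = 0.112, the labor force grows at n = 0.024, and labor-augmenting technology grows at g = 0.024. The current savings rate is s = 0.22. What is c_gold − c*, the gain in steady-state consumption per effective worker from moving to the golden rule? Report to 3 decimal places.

Capital per effective worker breaks even when investment replaces (n + g + δ)·k; here n + g + δ = 0.16.
Current steady state (s = 0.22): k* = (0.22/0.16)^(1/0.55) ≈ 1.7843, y* = 1.7843^0.45 ≈ 1.2976, c* = (1−0.22)·1.2976 ≈ 1.0122.
Maximizing c = f(k) − (n+g+δ)·k gives f'(k) = n+g+δ, i.e. 0.45·k^(0.45−1) = 0.16, so k_gold = (0.45/0.16)^(1/0.55) ≈ 6.5544.
y_gold = 6.5544^0.45 ≈ 2.3304, c_gold = y_gold − 0.16·k_gold ≈ 1.2817.
Gain: Δc = 1.2817 − 1.0122 ≈ 0.2696.

Δc ≈ 0.270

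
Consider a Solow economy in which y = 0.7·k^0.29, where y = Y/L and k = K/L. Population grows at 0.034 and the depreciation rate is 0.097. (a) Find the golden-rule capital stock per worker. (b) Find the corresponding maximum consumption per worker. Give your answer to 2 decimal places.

Break-even investment rate: n + δ = 0.034 + 0.097 = 0.131.
At the golden rule the marginal product of capital equals n+δ: 0.29·0.7·k^(0.29−1) = 0.131. Solving, k_gold = (0.29·0.7/0.131)^(1/0.71) ≈ 1.8532.
y_gold = 0.7·1.8532^0.29 ≈ 0.8371; c_gold = y_gold − 0.131·k_gold ≈ 0.5944.

(a) k_gold ≈ 1.85; (b) c_gold ≈ 0.59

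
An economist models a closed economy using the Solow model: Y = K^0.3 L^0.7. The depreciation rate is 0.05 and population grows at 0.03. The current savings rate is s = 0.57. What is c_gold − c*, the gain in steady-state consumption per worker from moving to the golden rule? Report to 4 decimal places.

Capital per worker breaks even when investment replaces (n + δ)·k; here n + δ = 0.08.
Current steady state (s = 0.57): k* = (0.57/0.08)^(1/0.7) ≈ 16.5297, y* = 16.5297^0.3 ≈ 2.3200, c* = (1−0.57)·2.3200 ≈ 0.9976.
At the golden rule the marginal product of capital equals n+δ: 0.3·k^(0.3−1) = 0.08. Solving, k_gold = (0.3/0.08)^(1/0.7) ≈ 6.6076.
y_gold = 6.6076^0.3 ≈ 1.7620, c_gold = y_gold − 0.08·k_gold ≈ 1.2334.
Gain: Δc = 1.2334 − 0.9976 ≈ 0.2358.

Δc ≈ 0.2358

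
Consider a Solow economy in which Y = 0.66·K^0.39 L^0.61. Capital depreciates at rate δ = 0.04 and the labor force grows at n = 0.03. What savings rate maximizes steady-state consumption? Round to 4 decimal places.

n + δ = 0.03 + 0.04 = 0.07.
At the golden rule MPK = n+δ, and in any Cobb-Douglas steady state s = (n+δ)·k/y = MPK·k/y = capital's share 0.39.

s_gold = 0.3900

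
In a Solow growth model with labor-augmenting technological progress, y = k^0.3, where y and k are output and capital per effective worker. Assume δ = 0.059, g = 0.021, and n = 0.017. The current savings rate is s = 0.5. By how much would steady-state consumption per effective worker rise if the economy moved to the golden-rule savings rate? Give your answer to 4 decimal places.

Δc ≈ 0.1259

The effective depreciation rate is n + g + δ = 0.017 + 0.021 + 0.059 = 0.097.
Current steady state (s = 0.5): k* = (0.5/0.097)^(1/0.7) ≈ 10.4094, y* = 10.4094^0.3 ≈ 2.0194, c* = (1−0.5)·2.0194 ≈ 1.0097.
Maximizing c = f(k) − (n+g+δ)·k gives f'(k) = n+g+δ, i.e. 0.3·k^(0.3−1) = 0.097, so k_gold = (0.3/0.097)^(1/0.7) ≈ 5.0176.
y_gold = 5.0176^0.3 ≈ 1.6224, c_gold = y_gold − 0.097·k_gold ≈ 1.1357.
Gain: Δc = 1.1357 − 1.0097 ≈ 0.1259.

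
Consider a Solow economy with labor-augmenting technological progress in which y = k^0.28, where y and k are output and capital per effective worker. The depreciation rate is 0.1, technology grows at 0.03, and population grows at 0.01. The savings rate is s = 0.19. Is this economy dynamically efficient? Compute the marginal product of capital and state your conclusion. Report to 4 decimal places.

Break-even investment rate: n + g + δ = 0.01 + 0.03 + 0.1 = 0.14.
Steady-state k*: s·k^0.28 = 0.14·k gives k* = (0.19/0.14)^(1/0.72) ≈ 1.5283.
MPK = 0.28·1.5283^(-0.72) ≈ 0.2063.
MPK > n+g+δ = 0.14, so the economy is dynamically efficient (under-saving).

dynamically efficient; MPK ≈ 0.2063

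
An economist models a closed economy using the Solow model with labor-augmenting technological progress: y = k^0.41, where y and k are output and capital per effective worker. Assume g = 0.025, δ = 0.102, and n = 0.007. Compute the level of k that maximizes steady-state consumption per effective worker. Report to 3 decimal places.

Capital per effective worker breaks even when investment replaces (n + g + δ)·k; here n + g + δ = 0.134.
Golden rule sets MPK = n+g+δ: 0.41·k^(0.41−1) = 0.134, so k_gold = (0.41/0.134)^(1/0.59) ≈ 6.6556.

k_gold ≈ 6.656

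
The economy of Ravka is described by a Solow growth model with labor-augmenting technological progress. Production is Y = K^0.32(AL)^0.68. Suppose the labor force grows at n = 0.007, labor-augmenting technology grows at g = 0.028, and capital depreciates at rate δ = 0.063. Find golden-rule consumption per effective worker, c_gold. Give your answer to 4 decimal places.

c_gold ≈ 1.1867

Capital per effective worker breaks even when investment replaces (n + g + δ)·k; here n + g + δ = 0.098.
Maximizing c = f(k) − (n+g+δ)·k gives f'(k) = n+g+δ, i.e. 0.32·k^(0.32−1) = 0.098, so k_gold = (0.32/0.098)^(1/0.68) ≈ 5.6986.
y_gold = 5.6986^0.32 ≈ 1.7452.
c_gold = y_gold − (n+g+δ)·k_gold = 1.7452 − 0.098·5.6986 ≈ 1.1867.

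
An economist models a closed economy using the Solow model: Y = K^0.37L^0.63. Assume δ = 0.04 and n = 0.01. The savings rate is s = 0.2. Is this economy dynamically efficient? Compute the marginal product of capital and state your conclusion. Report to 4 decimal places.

Break-even investment rate: n + δ = 0.01 + 0.04 = 0.05.
Steady-state k*: s·k^0.37 = 0.05·k gives k* = (0.2/0.05)^(1/0.63) ≈ 9.0292.
MPK = 0.37·9.0292^(-0.63) ≈ 0.0925.
MPK > n+δ = 0.05, so the economy is dynamically efficient (under-saving).

dynamically efficient; MPK ≈ 0.0925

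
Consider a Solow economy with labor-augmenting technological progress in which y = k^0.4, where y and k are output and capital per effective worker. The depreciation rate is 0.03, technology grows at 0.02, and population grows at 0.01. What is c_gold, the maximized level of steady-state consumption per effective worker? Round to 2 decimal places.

Break-even investment rate: n + g + δ = 0.01 + 0.02 + 0.03 = 0.06.
Golden rule sets MPK = n+g+δ: 0.4·k^(0.4−1) = 0.06, so k_gold = (0.4/0.06)^(1/0.6) ≈ 23.6146.
y_gold = 23.6146^0.4 ≈ 3.5422.
c_gold = y_gold − (n+g+δ)·k_gold = 3.5422 − 0.06·23.6146 ≈ 2.1253.

c_gold ≈ 2.13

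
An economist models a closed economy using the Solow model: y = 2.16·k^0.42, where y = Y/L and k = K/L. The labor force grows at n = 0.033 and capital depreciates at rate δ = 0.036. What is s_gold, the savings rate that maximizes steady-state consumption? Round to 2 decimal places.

n + δ = 0.033 + 0.036 = 0.069.
At the golden rule MPK = n+δ, and in any Cobb-Douglas steady state s = (n+δ)·k/y = MPK·k/y = capital's share 0.42.

s_gold = 0.42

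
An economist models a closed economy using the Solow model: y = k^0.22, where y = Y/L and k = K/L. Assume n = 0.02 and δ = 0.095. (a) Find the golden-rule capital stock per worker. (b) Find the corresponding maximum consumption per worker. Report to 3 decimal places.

(a) k_gold ≈ 2.297; (b) c_gold ≈ 0.937

The effective depreciation rate is n + δ = 0.02 + 0.095 = 0.115.
Maximizing c = f(k) − (n+δ)·k gives f'(k) = n+δ, i.e. 0.22·k^(0.22−1) = 0.115, so k_gold = (0.22/0.115)^(1/0.78) ≈ 2.2971.
y_gold = 2.2971^0.22 ≈ 1.2008; c_gold = y_gold − 0.115·k_gold ≈ 0.9366.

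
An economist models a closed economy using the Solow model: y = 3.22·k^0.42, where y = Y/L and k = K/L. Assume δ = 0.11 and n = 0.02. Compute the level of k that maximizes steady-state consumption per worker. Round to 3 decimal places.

k_gold ≈ 56.719

The effective depreciation rate is n + δ = 0.02 + 0.11 = 0.13.
Golden rule sets MPK = n+δ: 0.42·3.22·k^(0.42−1) = 0.13, so k_gold = (0.42·3.22/0.13)^(1/0.58) ≈ 56.7188.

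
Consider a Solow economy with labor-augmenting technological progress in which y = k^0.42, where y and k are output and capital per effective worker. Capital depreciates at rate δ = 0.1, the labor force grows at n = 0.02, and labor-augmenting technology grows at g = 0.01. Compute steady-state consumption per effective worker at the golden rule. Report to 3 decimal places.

c_gold ≈ 1.356

The effective depreciation rate is n + g + δ = 0.02 + 0.01 + 0.1 = 0.13.
Golden rule sets MPK = n+g+δ: 0.42·k^(0.42−1) = 0.13, so k_gold = (0.42/0.13)^(1/0.58) ≈ 7.5529.
y_gold = 7.5529^0.42 ≈ 2.3378.
c_gold = y_gold − (n+g+δ)·k_gold = 2.3378 − 0.13·7.5529 ≈ 1.3559.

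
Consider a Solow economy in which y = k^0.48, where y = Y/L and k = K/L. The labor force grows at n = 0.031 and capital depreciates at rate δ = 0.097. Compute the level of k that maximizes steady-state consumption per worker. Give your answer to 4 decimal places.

n + δ = 0.031 + 0.097 = 0.128.
Setting f'(k) = n+δ gives 0.48·k^(0.48−1) = 0.128, hence k_gold = (0.48/0.128)^(1/0.52) ≈ 12.7030.

k_gold ≈ 12.7030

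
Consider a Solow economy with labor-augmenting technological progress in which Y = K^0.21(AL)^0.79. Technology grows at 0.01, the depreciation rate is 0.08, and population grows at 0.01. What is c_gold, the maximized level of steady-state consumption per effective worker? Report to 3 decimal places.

c_gold ≈ 0.962

Capital per effective worker breaks even when investment replaces (n + g + δ)·k; here n + g + δ = 0.1.
Maximizing c = f(k) − (n+g+δ)·k gives f'(k) = n+g+δ, i.e. 0.21·k^(0.21−1) = 0.1, so k_gold = (0.21/0.1)^(1/0.79) ≈ 2.5578.
y_gold = 2.5578^0.21 ≈ 1.2180.
c_gold = y_gold − (n+g+δ)·k_gold = 1.2180 − 0.1·2.5578 ≈ 0.9622.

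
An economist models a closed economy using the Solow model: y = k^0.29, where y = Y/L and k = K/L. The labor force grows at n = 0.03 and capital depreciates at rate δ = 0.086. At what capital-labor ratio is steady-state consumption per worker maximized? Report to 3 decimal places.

Break-even investment rate: n + δ = 0.03 + 0.086 = 0.116.
Setting f'(k) = n+δ gives 0.29·k^(0.29−1) = 0.116, hence k_gold = (0.29/0.116)^(1/0.71) ≈ 3.6348.

k_gold ≈ 3.635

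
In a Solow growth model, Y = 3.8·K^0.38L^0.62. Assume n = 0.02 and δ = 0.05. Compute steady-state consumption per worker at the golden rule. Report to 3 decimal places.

Capital per worker breaks even when investment replaces (n + δ)·k; here n + δ = 0.07.
Setting f'(k) = n+δ gives 0.38·3.8·k^(0.38−1) = 0.07, hence k_gold = (0.38·3.8/0.07)^(1/0.62) ≈ 131.8595.
y_gold = 3.8·131.8595^0.38 ≈ 24.2899.
c_gold = y_gold − (n+δ)·k_gold = 24.2899 − 0.07·131.8595 ≈ 15.0597.

c_gold ≈ 15.060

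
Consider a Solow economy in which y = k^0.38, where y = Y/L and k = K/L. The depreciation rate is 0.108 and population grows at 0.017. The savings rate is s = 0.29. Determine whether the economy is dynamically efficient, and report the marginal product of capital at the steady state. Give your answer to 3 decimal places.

dynamically efficient; MPK ≈ 0.164

The effective depreciation rate is n + δ = 0.017 + 0.108 = 0.125.
Steady-state k*: s·k^0.38 = 0.125·k gives k* = (0.29/0.125)^(1/0.62) ≈ 3.8859.
MPK = 0.38·3.8859^(-0.62) ≈ 0.1638.
MPK > n+δ = 0.125, so the economy is dynamically efficient (under-saving).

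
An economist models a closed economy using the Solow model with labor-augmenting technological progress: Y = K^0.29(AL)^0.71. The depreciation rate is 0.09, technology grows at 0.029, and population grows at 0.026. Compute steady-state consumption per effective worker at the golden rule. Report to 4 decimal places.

c_gold ≈ 0.9424

The effective depreciation rate is n + g + δ = 0.026 + 0.029 + 0.09 = 0.145.
Setting f'(k) = n+g+δ gives 0.29·k^(0.29−1) = 0.145, hence k_gold = (0.29/0.145)^(1/0.71) ≈ 2.6545.
y_gold = 2.6545^0.29 ≈ 1.3273.
c_gold = y_gold − (n+g+δ)·k_gold = 1.3273 − 0.145·2.6545 ≈ 0.9424.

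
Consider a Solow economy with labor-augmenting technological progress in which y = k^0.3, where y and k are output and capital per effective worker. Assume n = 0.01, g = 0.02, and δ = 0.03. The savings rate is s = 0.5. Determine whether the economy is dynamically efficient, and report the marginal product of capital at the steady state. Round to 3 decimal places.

n + g + δ = 0.01 + 0.02 + 0.03 = 0.06.
Steady-state k*: s·k^0.3 = 0.06·k gives k* = (0.5/0.06)^(1/0.7) ≈ 20.6755.
MPK = 0.3·20.6755^(-0.7) ≈ 0.0360.
MPK < n+g+δ = 0.06, so the economy is dynamically inefficient (over-saving).

dynamically inefficient; MPK ≈ 0.036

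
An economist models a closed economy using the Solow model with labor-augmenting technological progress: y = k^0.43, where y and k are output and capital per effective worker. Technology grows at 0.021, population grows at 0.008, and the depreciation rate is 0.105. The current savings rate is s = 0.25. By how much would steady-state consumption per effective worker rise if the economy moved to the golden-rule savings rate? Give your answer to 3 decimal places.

Δc ≈ 0.173

n + g + δ = 0.008 + 0.021 + 0.105 = 0.134.
Current steady state (s = 0.25): k* = (0.25/0.134)^(1/0.57) ≈ 2.9864, y* = 2.9864^0.43 ≈ 1.6007, c* = (1−0.25)·1.6007 ≈ 1.2005.
Maximizing c = f(k) − (n+g+δ)·k gives f'(k) = n+g+δ, i.e. 0.43·k^(0.43−1) = 0.134, so k_gold = (0.43/0.134)^(1/0.57) ≈ 7.7332.
y_gold = 7.7332^0.43 ≈ 2.4099, c_gold = y_gold − 0.134·k_gold ≈ 1.3736.
Gain: Δc = 1.3736 − 1.2005 ≈ 0.1731.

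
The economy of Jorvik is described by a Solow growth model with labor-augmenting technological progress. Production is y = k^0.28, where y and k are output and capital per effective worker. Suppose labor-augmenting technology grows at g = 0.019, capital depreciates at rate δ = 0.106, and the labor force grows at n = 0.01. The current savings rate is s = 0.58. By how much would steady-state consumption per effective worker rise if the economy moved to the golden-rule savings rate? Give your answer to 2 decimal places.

Δc ≈ 0.22

Capital per effective worker breaks even when investment replaces (n + g + δ)·k; here n + g + δ = 0.135.
Current steady state (s = 0.58): k* = (0.58/0.135)^(1/0.72) ≈ 7.5735, y* = 7.5735^0.28 ≈ 1.7628, c* = (1−0.58)·1.7628 ≈ 0.7404.
Maximizing c = f(k) − (n+g+δ)·k gives f'(k) = n+g+δ, i.e. 0.28·k^(0.28−1) = 0.135, so k_gold = (0.28/0.135)^(1/0.72) ≈ 2.7544.
y_gold = 2.7544^0.28 ≈ 1.3280, c_gold = y_gold − 0.135·k_gold ≈ 0.9562.
Gain: Δc = 0.9562 − 0.7404 ≈ 0.2158.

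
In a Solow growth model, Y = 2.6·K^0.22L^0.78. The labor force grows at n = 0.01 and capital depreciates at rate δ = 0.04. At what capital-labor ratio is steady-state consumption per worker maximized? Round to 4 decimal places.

k_gold ≈ 22.7487

Break-even investment rate: n + δ = 0.01 + 0.04 = 0.05.
Maximizing c = f(k) − (n+δ)·k gives f'(k) = n+δ, i.e. 0.22·2.6·k^(0.22−1) = 0.05, so k_gold = (0.22·2.6/0.05)^(1/0.78) ≈ 22.7487.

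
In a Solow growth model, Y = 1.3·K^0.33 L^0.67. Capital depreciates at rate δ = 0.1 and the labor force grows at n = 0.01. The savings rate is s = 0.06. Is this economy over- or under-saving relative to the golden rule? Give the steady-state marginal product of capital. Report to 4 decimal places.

n + δ = 0.01 + 0.1 = 0.11.
Steady-state k*: s·A·k^0.33 = 0.11·k gives k* = (0.06·1.3/0.11)^(1/0.67) ≈ 0.5986.
MPK = 0.33·1.3·0.5986^(-0.67) ≈ 0.6050.
MPK > n+δ = 0.11, so the economy is dynamically efficient (under-saving).

under-saving; MPK ≈ 0.6050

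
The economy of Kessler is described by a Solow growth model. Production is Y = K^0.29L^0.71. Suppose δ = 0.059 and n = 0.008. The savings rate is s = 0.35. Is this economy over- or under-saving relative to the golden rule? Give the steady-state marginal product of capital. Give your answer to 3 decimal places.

Break-even investment rate: n + δ = 0.008 + 0.059 = 0.067.
Steady-state k*: s·k^0.29 = 0.067·k gives k* = (0.35/0.067)^(1/0.71) ≈ 10.2626.
MPK = 0.29·10.2626^(-0.71) ≈ 0.0555.
MPK < n+δ = 0.067, so the economy is dynamically inefficient (over-saving).

over-saving; MPK ≈ 0.056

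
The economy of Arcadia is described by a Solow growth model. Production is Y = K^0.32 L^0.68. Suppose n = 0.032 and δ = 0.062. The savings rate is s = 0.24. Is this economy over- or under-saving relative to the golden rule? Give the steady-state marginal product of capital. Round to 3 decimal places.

Capital per worker breaks even when investment replaces (n + δ)·k; here n + δ = 0.094.
Steady-state k*: s·k^0.32 = 0.094·k gives k* = (0.24/0.094)^(1/0.68) ≈ 3.9687.
MPK = 0.32·3.9687^(-0.68) ≈ 0.1253.
MPK > n+δ = 0.094, so the economy is dynamically efficient (under-saving).

under-saving; MPK ≈ 0.125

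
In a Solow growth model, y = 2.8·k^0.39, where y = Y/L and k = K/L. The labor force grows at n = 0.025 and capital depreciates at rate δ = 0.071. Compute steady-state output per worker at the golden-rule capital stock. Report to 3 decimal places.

Break-even investment rate: n + δ = 0.025 + 0.071 = 0.096.
Golden rule sets MPK = n+δ: 0.39·2.8·k^(0.39−1) = 0.096, so k_gold = (0.39·2.8/0.096)^(1/0.61) ≈ 53.8354.
Output: y_gold = 2.8·k_gold^0.39 = 2.8·53.8354^0.39 ≈ 13.2518.

y_gold ≈ 13.252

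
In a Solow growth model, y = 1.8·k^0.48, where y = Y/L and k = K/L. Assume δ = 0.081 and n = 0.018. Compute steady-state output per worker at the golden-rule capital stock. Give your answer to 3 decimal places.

y_gold ≈ 13.298

n + δ = 0.018 + 0.081 = 0.099.
At the golden rule the marginal product of capital equals n+δ: 0.48·1.8·k^(0.48−1) = 0.099. Solving, k_gold = (0.48·1.8/0.099)^(1/0.52) ≈ 64.4736.
Output: y_gold = 1.8·k_gold^0.48 = 1.8·64.4736^0.48 ≈ 13.2977.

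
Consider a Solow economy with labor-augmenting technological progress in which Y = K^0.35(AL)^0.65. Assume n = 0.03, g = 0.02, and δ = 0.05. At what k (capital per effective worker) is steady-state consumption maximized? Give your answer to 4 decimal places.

The effective depreciation rate is n + g + δ = 0.03 + 0.02 + 0.05 = 0.1.
At the golden rule the marginal product of capital equals n+g+δ: 0.35·k^(0.35−1) = 0.1. Solving, k_gold = (0.35/0.1)^(1/0.65) ≈ 6.8711.

k_gold ≈ 6.8711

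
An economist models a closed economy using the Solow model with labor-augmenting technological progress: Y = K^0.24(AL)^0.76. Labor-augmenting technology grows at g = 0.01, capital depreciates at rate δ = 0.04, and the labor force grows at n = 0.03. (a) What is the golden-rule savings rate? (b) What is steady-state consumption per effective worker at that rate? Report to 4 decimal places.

(a) s_gold = 0.2400; (b) c_gold ≈ 1.0752

Break-even investment rate: n + g + δ = 0.03 + 0.01 + 0.04 = 0.08.
For Cobb-Douglas, s_gold equals capital's share: s_gold = 0.24.
At the golden rule the marginal product of capital equals n+g+δ: 0.24·k^(0.24−1) = 0.08. Solving, k_gold = (0.24/0.08)^(1/0.76) ≈ 4.2442.
y_gold = 4.2442^0.24 ≈ 1.4147; c_gold = (1−0.24)·y_gold ≈ 1.0752.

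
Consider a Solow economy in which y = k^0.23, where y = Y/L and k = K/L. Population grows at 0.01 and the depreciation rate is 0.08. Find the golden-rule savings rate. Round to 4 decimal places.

s_gold = 0.2300

Capital per worker breaks even when investment replaces (n + δ)·k; here n + δ = 0.09.
At the golden rule MPK = n+δ, and in any Cobb-Douglas steady state s = (n+δ)·k/y = MPK·k/y = capital's share 0.23.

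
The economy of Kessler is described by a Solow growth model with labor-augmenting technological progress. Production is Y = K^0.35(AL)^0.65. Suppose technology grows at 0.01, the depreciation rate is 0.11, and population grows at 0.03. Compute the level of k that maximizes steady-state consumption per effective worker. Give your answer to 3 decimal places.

Capital per effective worker breaks even when investment replaces (n + g + δ)·k; here n + g + δ = 0.15.
Golden rule sets MPK = n+g+δ: 0.35·k^(0.35−1) = 0.15, so k_gold = (0.35/0.15)^(1/0.65) ≈ 3.6823.

k_gold ≈ 3.682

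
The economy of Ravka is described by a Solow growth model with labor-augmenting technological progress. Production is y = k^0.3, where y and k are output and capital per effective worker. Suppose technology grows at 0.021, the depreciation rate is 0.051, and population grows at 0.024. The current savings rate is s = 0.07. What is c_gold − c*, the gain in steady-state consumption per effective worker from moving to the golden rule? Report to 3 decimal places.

Δc ≈ 0.328

The effective depreciation rate is n + g + δ = 0.024 + 0.021 + 0.051 = 0.096.
Current steady state (s = 0.07): k* = (0.07/0.096)^(1/0.7) ≈ 0.6369, y* = 0.6369^0.3 ≈ 0.8734, c* = (1−0.07)·0.8734 ≈ 0.8123.
At the golden rule the marginal product of capital equals n+g+δ: 0.3·k^(0.3−1) = 0.096. Solving, k_gold = (0.3/0.096)^(1/0.7) ≈ 5.0925.
y_gold = 5.0925^0.3 ≈ 1.6296, c_gold = y_gold − 0.096·k_gold ≈ 1.1407.
Gain: Δc = 1.1407 − 0.8123 ≈ 0.3285.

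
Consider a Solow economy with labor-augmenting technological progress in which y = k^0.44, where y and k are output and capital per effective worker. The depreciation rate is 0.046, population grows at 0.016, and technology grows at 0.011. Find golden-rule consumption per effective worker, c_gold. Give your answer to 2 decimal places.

c_gold ≈ 2.30

n + g + δ = 0.016 + 0.011 + 0.046 = 0.073.
Maximizing c = f(k) − (n+g+δ)·k gives f'(k) = n+g+δ, i.e. 0.44·k^(0.44−1) = 0.073, so k_gold = (0.44/0.073)^(1/0.56) ≈ 24.7223.
y_gold = 24.7223^0.44 ≈ 4.1017.
c_gold = y_gold − (n+g+δ)·k_gold = 4.1017 − 0.073·24.7223 ≈ 2.2969.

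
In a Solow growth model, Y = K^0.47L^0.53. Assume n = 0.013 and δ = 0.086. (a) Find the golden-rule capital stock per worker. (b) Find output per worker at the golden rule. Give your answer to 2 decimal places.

(a) k_gold ≈ 18.89; (b) y_gold ≈ 3.98

The effective depreciation rate is n + δ = 0.013 + 0.086 = 0.099.
Setting f'(k) = n+δ gives 0.47·k^(0.47−1) = 0.099, hence k_gold = (0.47/0.099)^(1/0.53) ≈ 18.8949.
y_gold = 18.8949^0.47 ≈ 3.9800.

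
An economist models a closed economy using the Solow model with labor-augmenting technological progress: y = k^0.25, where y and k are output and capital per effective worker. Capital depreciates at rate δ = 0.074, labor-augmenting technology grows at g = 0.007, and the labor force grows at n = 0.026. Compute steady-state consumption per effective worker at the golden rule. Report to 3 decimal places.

c_gold ≈ 0.995

n + g + δ = 0.026 + 0.007 + 0.074 = 0.107.
Maximizing c = f(k) − (n+g+δ)·k gives f'(k) = n+g+δ, i.e. 0.25·k^(0.25−1) = 0.107, so k_gold = (0.25/0.107)^(1/0.75) ≈ 3.1003.
y_gold = 3.1003^0.25 ≈ 1.3269.
c_gold = y_gold − (n+g+δ)·k_gold = 1.3269 − 0.107·3.1003 ≈ 0.9952.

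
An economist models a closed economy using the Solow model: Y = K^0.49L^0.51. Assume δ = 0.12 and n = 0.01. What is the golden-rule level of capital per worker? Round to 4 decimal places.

k_gold ≈ 13.4868

Capital per worker breaks even when investment replaces (n + δ)·k; here n + δ = 0.13.
Maximizing c = f(k) − (n+δ)·k gives f'(k) = n+δ, i.e. 0.49·k^(0.49−1) = 0.13, so k_gold = (0.49/0.13)^(1/0.51) ≈ 13.4868.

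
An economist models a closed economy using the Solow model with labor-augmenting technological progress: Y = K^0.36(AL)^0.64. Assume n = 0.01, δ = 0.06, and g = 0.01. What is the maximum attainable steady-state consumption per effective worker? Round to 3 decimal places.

c_gold ≈ 1.491

Capital per effective worker breaks even when investment replaces (n + g + δ)·k; here n + g + δ = 0.08.
Golden rule sets MPK = n+g+δ: 0.36·k^(0.36−1) = 0.08, so k_gold = (0.36/0.08)^(1/0.64) ≈ 10.4868.
y_gold = 10.4868^0.36 ≈ 2.3304.
c_gold = y_gold − (n+g+δ)·k_gold = 2.3304 − 0.08·10.4868 ≈ 1.4915.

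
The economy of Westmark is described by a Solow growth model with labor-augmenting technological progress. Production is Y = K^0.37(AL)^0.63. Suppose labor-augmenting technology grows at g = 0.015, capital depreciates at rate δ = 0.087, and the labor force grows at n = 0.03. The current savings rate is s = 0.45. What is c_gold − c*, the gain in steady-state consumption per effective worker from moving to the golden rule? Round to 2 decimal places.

Δc ≈ 0.02

The effective depreciation rate is n + g + δ = 0.03 + 0.015 + 0.087 = 0.132.
Current steady state (s = 0.45): k* = (0.45/0.132)^(1/0.63) ≈ 7.0058, y* = 7.0058^0.37 ≈ 2.0550, c* = (1−0.45)·2.0550 ≈ 1.1303.
Golden rule sets MPK = n+g+δ: 0.37·k^(0.37−1) = 0.132, so k_gold = (0.37/0.132)^(1/0.63) ≈ 5.1348.
y_gold = 5.1348^0.37 ≈ 1.8319, c_gold = y_gold − 0.132·k_gold ≈ 1.1541.
Gain: Δc = 1.1541 − 1.1303 ≈ 0.0238.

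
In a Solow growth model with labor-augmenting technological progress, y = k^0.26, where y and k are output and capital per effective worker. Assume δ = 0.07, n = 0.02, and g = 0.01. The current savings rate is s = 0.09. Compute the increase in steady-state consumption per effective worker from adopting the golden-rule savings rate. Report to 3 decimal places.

Δc ≈ 0.158

Capital per effective worker breaks even when investment replaces (n + g + δ)·k; here n + g + δ = 0.1.
Current steady state (s = 0.09): k* = (0.09/0.1)^(1/0.74) ≈ 0.8673, y* = 0.8673^0.26 ≈ 0.9637, c* = (1−0.09)·0.9637 ≈ 0.8769.
Golden rule sets MPK = n+g+δ: 0.26·k^(0.26−1) = 0.1, so k_gold = (0.26/0.1)^(1/0.74) ≈ 3.6373.
y_gold = 3.6373^0.26 ≈ 1.3989, c_gold = y_gold − 0.1·k_gold ≈ 1.0352.
Gain: Δc = 1.0352 − 0.8769 ≈ 0.1583.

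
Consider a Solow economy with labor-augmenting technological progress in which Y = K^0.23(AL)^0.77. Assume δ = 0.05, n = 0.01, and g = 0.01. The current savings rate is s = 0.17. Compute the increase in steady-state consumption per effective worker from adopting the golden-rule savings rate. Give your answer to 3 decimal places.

Capital per effective worker breaks even when investment replaces (n + g + δ)·k; here n + g + δ = 0.07.
Current steady state (s = 0.17): k* = (0.17/0.07)^(1/0.77) ≈ 3.1656, y* = 3.1656^0.23 ≈ 1.3035, c* = (1−0.17)·1.3035 ≈ 1.0819.
At the golden rule the marginal product of capital equals n+g+δ: 0.23·k^(0.23−1) = 0.07. Solving, k_gold = (0.23/0.07)^(1/0.77) ≈ 4.6876.
y_gold = 4.6876^0.23 ≈ 1.4267, c_gold = y_gold − 0.07·k_gold ≈ 1.0985.
Gain: Δc = 1.0985 − 1.0819 ≈ 0.0166.

Δc ≈ 0.017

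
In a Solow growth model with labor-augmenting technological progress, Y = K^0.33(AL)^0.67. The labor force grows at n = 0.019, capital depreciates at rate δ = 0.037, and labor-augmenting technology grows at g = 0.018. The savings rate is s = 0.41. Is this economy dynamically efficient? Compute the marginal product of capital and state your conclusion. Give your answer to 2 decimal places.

dynamically inefficient; MPK ≈ 0.06

Capital per effective worker breaks even when investment replaces (n + g + δ)·k; here n + g + δ = 0.074.
Steady-state k*: s·k^0.33 = 0.074·k gives k* = (0.41/0.074)^(1/0.67) ≈ 12.8760.
MPK = 0.33·12.8760^(-0.67) ≈ 0.0596.
MPK < n+g+δ = 0.074, so the economy is dynamically inefficient (over-saving).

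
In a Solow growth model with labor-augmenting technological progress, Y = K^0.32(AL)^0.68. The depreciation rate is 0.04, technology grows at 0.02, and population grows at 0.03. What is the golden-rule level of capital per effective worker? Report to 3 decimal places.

k_gold ≈ 6.459

Break-even investment rate: n + g + δ = 0.03 + 0.02 + 0.04 = 0.09.
Setting f'(k) = n+g+δ gives 0.32·k^(0.32−1) = 0.09, hence k_gold = (0.32/0.09)^(1/0.68) ≈ 6.4589.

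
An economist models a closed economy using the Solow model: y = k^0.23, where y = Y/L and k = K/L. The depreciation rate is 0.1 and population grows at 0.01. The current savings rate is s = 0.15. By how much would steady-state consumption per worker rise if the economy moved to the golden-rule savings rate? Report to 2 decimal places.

Capital per worker breaks even when investment replaces (n + δ)·k; here n + δ = 0.11.
Current steady state (s = 0.15): k* = (0.15/0.11)^(1/0.77) ≈ 1.4960, y* = 1.4960^0.23 ≈ 1.0971, c* = (1−0.15)·1.0971 ≈ 0.9325.
Maximizing c = f(k) − (n+δ)·k gives f'(k) = n+δ, i.e. 0.23·k^(0.23−1) = 0.11, so k_gold = (0.23/0.11)^(1/0.77) ≈ 2.6063.
y_gold = 2.6063^0.23 ≈ 1.2465, c_gold = y_gold − 0.11·k_gold ≈ 0.9598.
Gain: Δc = 0.9598 − 0.9325 ≈ 0.0273.

Δc ≈ 0.03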